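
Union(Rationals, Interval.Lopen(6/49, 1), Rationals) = Union(Interval(6/49, 1), Rationals)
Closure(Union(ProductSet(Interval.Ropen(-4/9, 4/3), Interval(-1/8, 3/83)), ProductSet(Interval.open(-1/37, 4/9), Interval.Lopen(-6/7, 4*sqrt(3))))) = Union(ProductSet({-1/37, 4/9}, Union(Interval(-6/7, -1/8), Interval(3/83, 4*sqrt(3)))), ProductSet(Interval(-4/9, 4/3), Interval(-1/8, 3/83)), ProductSet(Interval(-1/37, 4/9), {-6/7, 4*sqrt(3)}), ProductSet(Interval.open(-1/37, 4/9), Interval.Lopen(-6/7, 4*sqrt(3))))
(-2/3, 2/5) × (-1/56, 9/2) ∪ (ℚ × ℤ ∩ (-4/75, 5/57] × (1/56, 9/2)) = (-2/3, 2/5) × (-1/56, 9/2)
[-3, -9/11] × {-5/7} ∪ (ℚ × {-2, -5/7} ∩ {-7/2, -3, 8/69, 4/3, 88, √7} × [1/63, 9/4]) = [-3, -9/11] × {-5/7}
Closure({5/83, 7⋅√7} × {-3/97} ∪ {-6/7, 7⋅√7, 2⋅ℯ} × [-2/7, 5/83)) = ({5/83, 7⋅√7} × {-3/97}) ∪ ({-6/7, 7⋅√7, 2⋅ℯ} × [-2/7, 5/83])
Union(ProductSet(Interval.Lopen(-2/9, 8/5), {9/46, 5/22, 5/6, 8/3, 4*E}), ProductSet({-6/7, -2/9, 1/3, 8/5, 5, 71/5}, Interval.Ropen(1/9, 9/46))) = Union(ProductSet({-6/7, -2/9, 1/3, 8/5, 5, 71/5}, Interval.Ropen(1/9, 9/46)), ProductSet(Interval.Lopen(-2/9, 8/5), {9/46, 5/22, 5/6, 8/3, 4*E}))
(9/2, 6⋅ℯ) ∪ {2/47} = {2/47} ∪ (9/2, 6⋅ℯ)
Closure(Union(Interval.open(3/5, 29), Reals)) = Interval(-oo, oo)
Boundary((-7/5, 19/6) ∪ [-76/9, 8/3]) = {-76/9, 19/6}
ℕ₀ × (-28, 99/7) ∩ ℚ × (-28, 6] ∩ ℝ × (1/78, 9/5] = ℕ₀ × (1/78, 9/5]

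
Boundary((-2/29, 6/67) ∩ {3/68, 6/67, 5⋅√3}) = {3/68}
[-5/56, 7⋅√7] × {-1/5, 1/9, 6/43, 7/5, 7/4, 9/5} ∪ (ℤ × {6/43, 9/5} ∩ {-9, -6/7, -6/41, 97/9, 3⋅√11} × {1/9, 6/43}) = ({-9} × {6/43}) ∪ ([-5/56, 7⋅√7] × {-1/5, 1/9, 6/43, 7/5, 7/4, 9/5})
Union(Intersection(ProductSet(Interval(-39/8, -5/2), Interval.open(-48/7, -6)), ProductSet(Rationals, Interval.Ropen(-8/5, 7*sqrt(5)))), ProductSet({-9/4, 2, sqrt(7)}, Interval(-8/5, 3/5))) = ProductSet({-9/4, 2, sqrt(7)}, Interval(-8/5, 3/5))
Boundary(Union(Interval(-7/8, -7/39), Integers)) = Union(Complement(Integers, Interval.open(-7/8, -7/39)), {-7/8, -7/39})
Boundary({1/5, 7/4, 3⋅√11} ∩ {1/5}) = {1/5}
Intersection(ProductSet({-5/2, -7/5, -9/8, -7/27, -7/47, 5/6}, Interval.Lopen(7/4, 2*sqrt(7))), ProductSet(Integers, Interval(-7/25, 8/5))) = EmptySet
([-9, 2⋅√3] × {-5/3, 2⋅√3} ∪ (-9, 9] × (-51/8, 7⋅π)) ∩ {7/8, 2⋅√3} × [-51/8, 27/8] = {7/8, 2⋅√3} × (-51/8, 27/8]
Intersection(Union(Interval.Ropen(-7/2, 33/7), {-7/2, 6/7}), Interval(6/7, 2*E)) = Interval.Ropen(6/7, 33/7)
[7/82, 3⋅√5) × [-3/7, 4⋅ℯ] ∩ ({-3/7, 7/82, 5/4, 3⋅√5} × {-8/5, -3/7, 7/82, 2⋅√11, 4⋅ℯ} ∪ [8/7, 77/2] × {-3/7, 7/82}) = ([8/7, 3⋅√5) × {-3/7, 7/82}) ∪ ({7/82, 5/4} × {-3/7, 7/82, 2⋅√11, 4⋅ℯ})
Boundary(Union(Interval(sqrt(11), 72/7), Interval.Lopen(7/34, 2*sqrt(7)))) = {7/34, 72/7}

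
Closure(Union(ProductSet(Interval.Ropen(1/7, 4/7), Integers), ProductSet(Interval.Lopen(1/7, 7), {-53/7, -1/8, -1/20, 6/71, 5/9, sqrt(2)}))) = Union(ProductSet(Interval(1/7, 4/7), Integers), ProductSet(Interval(1/7, 7), {-53/7, -1/8, -1/20, 6/71, 5/9, sqrt(2)}))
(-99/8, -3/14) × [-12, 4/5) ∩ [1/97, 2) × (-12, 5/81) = ∅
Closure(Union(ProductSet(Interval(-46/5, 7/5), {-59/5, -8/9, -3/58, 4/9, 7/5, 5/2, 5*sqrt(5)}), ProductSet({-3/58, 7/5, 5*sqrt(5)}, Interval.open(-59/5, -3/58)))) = Union(ProductSet({-3/58, 7/5, 5*sqrt(5)}, Interval(-59/5, -3/58)), ProductSet(Interval(-46/5, 7/5), {-59/5, -8/9, -3/58, 4/9, 7/5, 5/2, 5*sqrt(5)}))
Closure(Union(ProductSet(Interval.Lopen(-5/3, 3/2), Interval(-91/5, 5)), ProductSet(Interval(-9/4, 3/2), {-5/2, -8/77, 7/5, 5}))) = Union(ProductSet(Interval(-9/4, 3/2), {-5/2, -8/77, 7/5, 5}), ProductSet(Interval(-5/3, 3/2), Interval(-91/5, 5)))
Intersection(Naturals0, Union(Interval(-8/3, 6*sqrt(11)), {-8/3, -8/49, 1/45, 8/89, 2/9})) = Range(0, 20, 1)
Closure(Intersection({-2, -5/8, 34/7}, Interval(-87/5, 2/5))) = {-2, -5/8}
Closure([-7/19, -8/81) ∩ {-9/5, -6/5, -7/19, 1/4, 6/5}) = {-7/19}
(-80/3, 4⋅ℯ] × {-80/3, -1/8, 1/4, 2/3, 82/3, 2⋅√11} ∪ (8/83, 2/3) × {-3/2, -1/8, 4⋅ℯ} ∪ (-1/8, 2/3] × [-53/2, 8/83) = ((-1/8, 2/3] × [-53/2, 8/83)) ∪ ((8/83, 2/3) × {-3/2, -1/8, 4⋅ℯ}) ∪ ((-80/3, 4⋅ℯ] × {-80/3, -1/8, 1/4, 2/3, 82/3, 2⋅√11})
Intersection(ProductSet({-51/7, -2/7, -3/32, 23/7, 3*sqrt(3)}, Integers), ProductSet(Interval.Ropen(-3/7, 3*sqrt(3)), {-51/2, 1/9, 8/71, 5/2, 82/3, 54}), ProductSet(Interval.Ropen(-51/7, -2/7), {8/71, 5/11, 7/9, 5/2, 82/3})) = EmptySet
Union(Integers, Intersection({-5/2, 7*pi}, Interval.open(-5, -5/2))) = Integers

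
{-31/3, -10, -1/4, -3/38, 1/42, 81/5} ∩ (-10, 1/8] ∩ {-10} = ∅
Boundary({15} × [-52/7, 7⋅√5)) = {15} × [-52/7, 7⋅√5]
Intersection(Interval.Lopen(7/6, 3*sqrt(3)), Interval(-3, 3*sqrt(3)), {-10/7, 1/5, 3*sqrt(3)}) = {3*sqrt(3)}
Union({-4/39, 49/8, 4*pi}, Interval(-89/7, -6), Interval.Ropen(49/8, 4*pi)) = Union({-4/39}, Interval(-89/7, -6), Interval(49/8, 4*pi))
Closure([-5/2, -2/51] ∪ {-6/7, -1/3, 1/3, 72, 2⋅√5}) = [-5/2, -2/51] ∪ {1/3, 72, 2⋅√5}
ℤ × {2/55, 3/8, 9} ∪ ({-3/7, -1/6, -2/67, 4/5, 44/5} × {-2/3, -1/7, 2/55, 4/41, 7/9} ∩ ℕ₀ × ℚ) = ℤ × {2/55, 3/8, 9}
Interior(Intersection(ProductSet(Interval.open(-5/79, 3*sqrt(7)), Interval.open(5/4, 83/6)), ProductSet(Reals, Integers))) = EmptySet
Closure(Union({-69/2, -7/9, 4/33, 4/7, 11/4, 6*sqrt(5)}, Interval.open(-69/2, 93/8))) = Union({6*sqrt(5)}, Interval(-69/2, 93/8))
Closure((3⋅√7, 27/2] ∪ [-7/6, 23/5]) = [-7/6, 23/5] ∪ [3⋅√7, 27/2]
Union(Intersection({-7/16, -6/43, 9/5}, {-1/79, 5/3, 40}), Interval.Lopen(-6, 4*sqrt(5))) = Interval.Lopen(-6, 4*sqrt(5))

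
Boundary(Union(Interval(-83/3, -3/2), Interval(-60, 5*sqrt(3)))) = {-60, 5*sqrt(3)}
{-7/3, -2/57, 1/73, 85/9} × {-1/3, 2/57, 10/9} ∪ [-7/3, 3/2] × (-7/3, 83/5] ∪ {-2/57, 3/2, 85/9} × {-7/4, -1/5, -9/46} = ({-2/57, 3/2, 85/9} × {-7/4, -1/5, -9/46}) ∪ ({-7/3, -2/57, 1/73, 85/9} × {-1/3, 2/57, 10/9}) ∪ ([-7/3, 3/2] × (-7/3, 83/5])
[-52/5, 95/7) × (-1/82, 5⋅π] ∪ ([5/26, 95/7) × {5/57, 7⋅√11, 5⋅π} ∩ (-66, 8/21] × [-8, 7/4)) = [-52/5, 95/7) × (-1/82, 5⋅π]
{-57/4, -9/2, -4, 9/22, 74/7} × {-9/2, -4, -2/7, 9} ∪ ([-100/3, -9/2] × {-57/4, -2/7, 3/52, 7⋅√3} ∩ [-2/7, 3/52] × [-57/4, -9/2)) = {-57/4, -9/2, -4, 9/22, 74/7} × {-9/2, -4, -2/7, 9}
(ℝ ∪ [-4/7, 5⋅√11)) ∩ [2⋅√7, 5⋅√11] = [2⋅√7, 5⋅√11]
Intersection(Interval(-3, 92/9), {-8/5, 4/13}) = {-8/5, 4/13}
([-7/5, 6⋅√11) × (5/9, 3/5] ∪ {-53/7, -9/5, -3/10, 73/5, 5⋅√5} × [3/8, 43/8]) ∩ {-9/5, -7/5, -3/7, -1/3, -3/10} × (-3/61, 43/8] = ({-9/5, -3/10} × [3/8, 43/8]) ∪ ({-7/5, -3/7, -1/3, -3/10} × (5/9, 3/5])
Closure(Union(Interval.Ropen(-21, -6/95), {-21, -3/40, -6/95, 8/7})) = Union({8/7}, Interval(-21, -6/95))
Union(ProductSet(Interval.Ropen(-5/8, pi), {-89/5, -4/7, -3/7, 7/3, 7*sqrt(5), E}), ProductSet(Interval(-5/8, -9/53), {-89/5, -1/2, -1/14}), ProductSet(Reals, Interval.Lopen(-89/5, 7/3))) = Union(ProductSet(Interval(-5/8, -9/53), {-89/5, -1/2, -1/14}), ProductSet(Interval.Ropen(-5/8, pi), {-89/5, -4/7, -3/7, 7/3, 7*sqrt(5), E}), ProductSet(Reals, Interval.Lopen(-89/5, 7/3)))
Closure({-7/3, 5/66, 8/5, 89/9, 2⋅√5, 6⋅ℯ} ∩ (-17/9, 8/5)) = {5/66}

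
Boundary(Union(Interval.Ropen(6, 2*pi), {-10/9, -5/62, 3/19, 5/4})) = {-10/9, -5/62, 3/19, 5/4, 6, 2*pi}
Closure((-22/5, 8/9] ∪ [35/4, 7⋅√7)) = [-22/5, 8/9] ∪ [35/4, 7⋅√7]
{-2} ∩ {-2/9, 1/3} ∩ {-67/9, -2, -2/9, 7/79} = ∅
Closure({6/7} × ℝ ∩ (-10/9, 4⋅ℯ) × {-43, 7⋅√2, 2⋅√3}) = {6/7} × {-43, 7⋅√2, 2⋅√3}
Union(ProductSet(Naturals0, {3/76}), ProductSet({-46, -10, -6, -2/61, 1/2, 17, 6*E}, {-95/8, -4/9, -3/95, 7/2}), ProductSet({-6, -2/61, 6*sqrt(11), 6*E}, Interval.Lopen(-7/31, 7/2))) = Union(ProductSet({-6, -2/61, 6*sqrt(11), 6*E}, Interval.Lopen(-7/31, 7/2)), ProductSet({-46, -10, -6, -2/61, 1/2, 17, 6*E}, {-95/8, -4/9, -3/95, 7/2}), ProductSet(Naturals0, {3/76}))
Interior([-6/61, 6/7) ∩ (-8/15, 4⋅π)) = (-6/61, 6/7)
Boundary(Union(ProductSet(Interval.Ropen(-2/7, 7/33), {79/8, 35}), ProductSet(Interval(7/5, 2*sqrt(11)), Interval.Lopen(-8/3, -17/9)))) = Union(ProductSet({7/5, 2*sqrt(11)}, Interval(-8/3, -17/9)), ProductSet(Interval(-2/7, 7/33), {79/8, 35}), ProductSet(Interval(7/5, 2*sqrt(11)), {-8/3, -17/9}))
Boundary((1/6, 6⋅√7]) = {1/6, 6⋅√7}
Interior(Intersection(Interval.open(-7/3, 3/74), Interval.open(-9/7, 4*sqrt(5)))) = Interval.open(-9/7, 3/74)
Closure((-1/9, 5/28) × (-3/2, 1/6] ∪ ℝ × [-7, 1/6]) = ℝ × [-7, 1/6]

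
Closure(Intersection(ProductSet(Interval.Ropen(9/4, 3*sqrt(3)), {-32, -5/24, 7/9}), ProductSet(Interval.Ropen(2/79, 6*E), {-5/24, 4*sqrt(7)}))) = ProductSet(Interval(9/4, 3*sqrt(3)), {-5/24})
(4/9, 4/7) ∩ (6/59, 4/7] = (4/9, 4/7)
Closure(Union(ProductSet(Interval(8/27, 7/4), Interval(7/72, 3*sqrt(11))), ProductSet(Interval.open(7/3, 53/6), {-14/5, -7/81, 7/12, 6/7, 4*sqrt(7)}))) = Union(ProductSet(Interval(8/27, 7/4), Interval(7/72, 3*sqrt(11))), ProductSet(Interval(7/3, 53/6), {-14/5, -7/81, 7/12, 6/7, 4*sqrt(7)}))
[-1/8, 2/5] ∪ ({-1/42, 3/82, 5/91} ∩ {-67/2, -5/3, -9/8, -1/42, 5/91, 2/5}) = [-1/8, 2/5]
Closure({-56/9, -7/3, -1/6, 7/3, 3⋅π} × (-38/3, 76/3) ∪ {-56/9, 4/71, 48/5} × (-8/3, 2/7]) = ({-56/9, 4/71, 48/5} × [-8/3, 2/7]) ∪ ({-56/9, -7/3, -1/6, 7/3, 3⋅π} × [-38/3, 76/3])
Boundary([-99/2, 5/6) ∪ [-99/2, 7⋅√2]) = {-99/2, 7⋅√2}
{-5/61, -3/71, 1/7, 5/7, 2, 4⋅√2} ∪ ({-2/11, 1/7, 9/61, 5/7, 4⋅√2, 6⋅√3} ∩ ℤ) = {-5/61, -3/71, 1/7, 5/7, 2, 4⋅√2}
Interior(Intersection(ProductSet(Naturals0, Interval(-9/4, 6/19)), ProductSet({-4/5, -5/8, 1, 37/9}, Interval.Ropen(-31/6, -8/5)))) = EmptySet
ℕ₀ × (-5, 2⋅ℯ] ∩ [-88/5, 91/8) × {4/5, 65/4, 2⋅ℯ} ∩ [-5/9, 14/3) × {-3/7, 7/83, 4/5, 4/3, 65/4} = {0, 1, …, 4} × {4/5}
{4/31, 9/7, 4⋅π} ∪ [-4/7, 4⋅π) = [-4/7, 4⋅π]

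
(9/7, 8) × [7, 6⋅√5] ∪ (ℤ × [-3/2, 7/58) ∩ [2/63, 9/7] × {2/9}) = (9/7, 8) × [7, 6⋅√5]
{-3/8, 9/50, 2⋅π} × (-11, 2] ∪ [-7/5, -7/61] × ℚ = ([-7/5, -7/61] × ℚ) ∪ ({-3/8, 9/50, 2⋅π} × (-11, 2])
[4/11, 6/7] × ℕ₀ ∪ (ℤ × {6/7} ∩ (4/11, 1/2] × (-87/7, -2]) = [4/11, 6/7] × ℕ₀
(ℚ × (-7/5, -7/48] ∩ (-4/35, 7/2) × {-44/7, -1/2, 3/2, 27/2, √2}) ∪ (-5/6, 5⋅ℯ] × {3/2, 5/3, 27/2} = ((ℚ ∩ (-4/35, 7/2)) × {-1/2}) ∪ ((-5/6, 5⋅ℯ] × {3/2, 5/3, 27/2})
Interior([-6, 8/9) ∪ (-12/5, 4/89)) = (-6, 8/9)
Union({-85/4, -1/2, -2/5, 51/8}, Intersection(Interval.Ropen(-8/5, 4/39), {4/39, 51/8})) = {-85/4, -1/2, -2/5, 51/8}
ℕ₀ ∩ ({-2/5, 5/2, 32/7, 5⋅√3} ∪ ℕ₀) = ℕ₀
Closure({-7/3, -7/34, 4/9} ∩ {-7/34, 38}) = {-7/34}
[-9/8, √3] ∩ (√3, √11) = ∅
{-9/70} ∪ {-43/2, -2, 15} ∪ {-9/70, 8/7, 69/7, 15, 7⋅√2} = {-43/2, -2, -9/70, 8/7, 69/7, 15, 7⋅√2}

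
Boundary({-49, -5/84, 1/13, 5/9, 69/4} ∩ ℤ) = {-49}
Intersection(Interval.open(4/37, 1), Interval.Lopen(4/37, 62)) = Interval.open(4/37, 1)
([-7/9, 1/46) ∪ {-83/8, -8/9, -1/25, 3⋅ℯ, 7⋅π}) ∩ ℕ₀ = {0}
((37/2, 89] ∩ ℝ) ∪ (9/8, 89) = (9/8, 89]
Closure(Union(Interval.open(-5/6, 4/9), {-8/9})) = Union({-8/9}, Interval(-5/6, 4/9))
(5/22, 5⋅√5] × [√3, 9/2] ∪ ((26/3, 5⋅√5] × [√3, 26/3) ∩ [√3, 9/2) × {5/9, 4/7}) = (5/22, 5⋅√5] × [√3, 9/2]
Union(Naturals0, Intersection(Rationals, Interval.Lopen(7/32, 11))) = Union(Intersection(Interval.Lopen(7/32, 11), Rationals), Naturals0)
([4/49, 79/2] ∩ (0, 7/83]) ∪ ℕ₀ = ℕ₀ ∪ [4/49, 7/83]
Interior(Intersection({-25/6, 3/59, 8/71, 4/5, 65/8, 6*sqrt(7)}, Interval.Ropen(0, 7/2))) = EmptySet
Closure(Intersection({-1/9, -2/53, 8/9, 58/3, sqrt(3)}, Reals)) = {-1/9, -2/53, 8/9, 58/3, sqrt(3)}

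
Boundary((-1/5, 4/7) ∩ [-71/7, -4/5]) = ∅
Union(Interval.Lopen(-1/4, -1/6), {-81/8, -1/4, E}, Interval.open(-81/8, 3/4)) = Union({E}, Interval.Ropen(-81/8, 3/4))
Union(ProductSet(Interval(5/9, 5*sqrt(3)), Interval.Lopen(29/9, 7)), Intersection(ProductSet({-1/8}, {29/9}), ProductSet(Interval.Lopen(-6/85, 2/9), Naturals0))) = ProductSet(Interval(5/9, 5*sqrt(3)), Interval.Lopen(29/9, 7))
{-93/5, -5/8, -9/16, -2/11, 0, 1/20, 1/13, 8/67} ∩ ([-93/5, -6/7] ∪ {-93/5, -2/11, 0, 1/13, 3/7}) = {-93/5, -2/11, 0, 1/13}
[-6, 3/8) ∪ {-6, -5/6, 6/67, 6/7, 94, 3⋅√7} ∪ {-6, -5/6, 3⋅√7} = [-6, 3/8) ∪ {6/7, 94, 3⋅√7}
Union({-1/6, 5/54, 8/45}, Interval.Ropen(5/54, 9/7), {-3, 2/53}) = Union({-3, -1/6, 2/53}, Interval.Ropen(5/54, 9/7))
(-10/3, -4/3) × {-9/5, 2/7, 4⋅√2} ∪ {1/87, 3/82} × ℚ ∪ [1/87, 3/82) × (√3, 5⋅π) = ({1/87, 3/82} × ℚ) ∪ ((-10/3, -4/3) × {-9/5, 2/7, 4⋅√2}) ∪ ([1/87, 3/82) × (√3, 5⋅π))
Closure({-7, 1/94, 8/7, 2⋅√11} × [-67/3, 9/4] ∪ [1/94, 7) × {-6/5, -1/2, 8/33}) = ([1/94, 7] × {-6/5, -1/2, 8/33}) ∪ ({-7, 1/94, 8/7, 2⋅√11} × [-67/3, 9/4])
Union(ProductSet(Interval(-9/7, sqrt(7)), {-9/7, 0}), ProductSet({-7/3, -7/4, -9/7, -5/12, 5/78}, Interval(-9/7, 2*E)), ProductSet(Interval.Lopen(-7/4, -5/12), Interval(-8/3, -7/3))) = Union(ProductSet({-7/3, -7/4, -9/7, -5/12, 5/78}, Interval(-9/7, 2*E)), ProductSet(Interval.Lopen(-7/4, -5/12), Interval(-8/3, -7/3)), ProductSet(Interval(-9/7, sqrt(7)), {-9/7, 0}))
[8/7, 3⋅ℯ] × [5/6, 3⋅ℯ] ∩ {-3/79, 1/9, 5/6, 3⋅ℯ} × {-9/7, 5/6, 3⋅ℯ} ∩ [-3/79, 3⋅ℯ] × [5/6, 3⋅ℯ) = {3⋅ℯ} × {5/6}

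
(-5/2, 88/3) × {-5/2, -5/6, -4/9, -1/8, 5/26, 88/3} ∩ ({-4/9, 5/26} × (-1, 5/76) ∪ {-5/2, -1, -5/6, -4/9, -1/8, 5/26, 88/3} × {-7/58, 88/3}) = ({-4/9, 5/26} × {-5/6, -4/9, -1/8}) ∪ ({-1, -5/6, -4/9, -1/8, 5/26} × {88/3})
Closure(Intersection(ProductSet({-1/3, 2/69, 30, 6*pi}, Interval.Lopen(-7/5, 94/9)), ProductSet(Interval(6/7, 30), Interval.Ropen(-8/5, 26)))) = ProductSet({30, 6*pi}, Interval(-7/5, 94/9))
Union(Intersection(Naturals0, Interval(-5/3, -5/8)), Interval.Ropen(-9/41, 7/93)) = Interval.Ropen(-9/41, 7/93)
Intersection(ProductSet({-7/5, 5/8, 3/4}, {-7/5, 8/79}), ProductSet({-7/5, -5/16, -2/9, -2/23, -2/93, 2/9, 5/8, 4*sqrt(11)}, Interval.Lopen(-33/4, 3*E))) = ProductSet({-7/5, 5/8}, {-7/5, 8/79})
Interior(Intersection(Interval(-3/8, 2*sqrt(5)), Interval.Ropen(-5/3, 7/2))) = Interval.open(-3/8, 7/2)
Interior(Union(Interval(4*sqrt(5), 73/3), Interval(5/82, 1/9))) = Union(Interval.open(5/82, 1/9), Interval.open(4*sqrt(5), 73/3))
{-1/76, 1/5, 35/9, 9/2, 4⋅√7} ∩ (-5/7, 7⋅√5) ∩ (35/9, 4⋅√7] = {9/2, 4⋅√7}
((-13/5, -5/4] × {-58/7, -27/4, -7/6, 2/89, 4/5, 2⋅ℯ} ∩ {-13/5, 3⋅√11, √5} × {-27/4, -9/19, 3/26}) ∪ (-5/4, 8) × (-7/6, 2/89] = (-5/4, 8) × (-7/6, 2/89]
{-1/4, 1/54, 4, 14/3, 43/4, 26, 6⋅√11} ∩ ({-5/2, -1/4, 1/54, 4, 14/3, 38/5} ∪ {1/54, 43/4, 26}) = {-1/4, 1/54, 4, 14/3, 43/4, 26}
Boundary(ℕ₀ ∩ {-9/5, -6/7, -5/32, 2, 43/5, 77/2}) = {2}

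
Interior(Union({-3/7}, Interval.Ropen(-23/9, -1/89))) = Interval.open(-23/9, -1/89)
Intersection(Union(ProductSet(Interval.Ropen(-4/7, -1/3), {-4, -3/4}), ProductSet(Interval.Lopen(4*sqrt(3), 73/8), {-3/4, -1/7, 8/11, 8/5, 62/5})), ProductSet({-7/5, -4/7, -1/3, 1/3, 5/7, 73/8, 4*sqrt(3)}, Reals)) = Union(ProductSet({-4/7}, {-4, -3/4}), ProductSet({73/8}, {-3/4, -1/7, 8/11, 8/5, 62/5}))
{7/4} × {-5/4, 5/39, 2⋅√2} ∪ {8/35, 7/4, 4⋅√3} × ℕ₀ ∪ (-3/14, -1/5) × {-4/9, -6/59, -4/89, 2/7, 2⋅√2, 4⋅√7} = ({8/35, 7/4, 4⋅√3} × ℕ₀) ∪ ({7/4} × {-5/4, 5/39, 2⋅√2}) ∪ ((-3/14, -1/5) × {-4/9, -6/59, -4/89, 2/7, 2⋅√2, 4⋅√7})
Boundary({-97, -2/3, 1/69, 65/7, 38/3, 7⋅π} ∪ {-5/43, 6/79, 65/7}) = {-97, -2/3, -5/43, 1/69, 6/79, 65/7, 38/3, 7⋅π}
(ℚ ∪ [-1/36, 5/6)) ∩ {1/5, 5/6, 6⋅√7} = {1/5, 5/6}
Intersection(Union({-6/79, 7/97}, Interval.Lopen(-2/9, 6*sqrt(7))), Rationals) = Intersection(Interval.Lopen(-2/9, 6*sqrt(7)), Rationals)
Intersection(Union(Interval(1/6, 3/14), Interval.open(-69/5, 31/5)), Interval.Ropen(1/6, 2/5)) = Interval.Ropen(1/6, 2/5)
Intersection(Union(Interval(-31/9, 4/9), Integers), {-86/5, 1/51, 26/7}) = {1/51}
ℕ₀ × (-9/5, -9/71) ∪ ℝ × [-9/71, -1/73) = (ℕ₀ × (-9/5, -9/71)) ∪ (ℝ × [-9/71, -1/73))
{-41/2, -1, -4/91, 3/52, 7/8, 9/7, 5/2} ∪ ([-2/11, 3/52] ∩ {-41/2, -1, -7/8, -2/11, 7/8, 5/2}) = {-41/2, -1, -2/11, -4/91, 3/52, 7/8, 9/7, 5/2}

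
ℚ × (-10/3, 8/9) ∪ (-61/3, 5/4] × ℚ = ((-61/3, 5/4] × ℚ) ∪ (ℚ × (-10/3, 8/9))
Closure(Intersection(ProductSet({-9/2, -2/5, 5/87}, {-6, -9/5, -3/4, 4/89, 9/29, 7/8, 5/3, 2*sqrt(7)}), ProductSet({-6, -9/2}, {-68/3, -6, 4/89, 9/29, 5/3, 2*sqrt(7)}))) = ProductSet({-9/2}, {-6, 4/89, 9/29, 5/3, 2*sqrt(7)})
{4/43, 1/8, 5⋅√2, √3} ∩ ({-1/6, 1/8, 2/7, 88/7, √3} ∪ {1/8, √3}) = {1/8, √3}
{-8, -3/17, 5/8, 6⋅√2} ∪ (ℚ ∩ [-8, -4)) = {-3/17, 5/8, 6⋅√2} ∪ (ℚ ∩ [-8, -4))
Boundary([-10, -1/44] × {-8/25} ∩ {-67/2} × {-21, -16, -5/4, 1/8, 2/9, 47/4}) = ∅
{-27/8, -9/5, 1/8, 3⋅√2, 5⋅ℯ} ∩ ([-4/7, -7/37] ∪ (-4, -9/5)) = {-27/8}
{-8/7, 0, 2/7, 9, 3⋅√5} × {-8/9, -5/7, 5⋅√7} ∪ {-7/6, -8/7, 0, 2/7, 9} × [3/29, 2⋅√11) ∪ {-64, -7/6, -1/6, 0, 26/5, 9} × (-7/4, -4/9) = ({-64, -7/6, -1/6, 0, 26/5, 9} × (-7/4, -4/9)) ∪ ({-7/6, -8/7, 0, 2/7, 9} × [3/29, 2⋅√11)) ∪ ({-8/7, 0, 2/7, 9, 3⋅√5} × {-8/9, -5/7, 5⋅√7})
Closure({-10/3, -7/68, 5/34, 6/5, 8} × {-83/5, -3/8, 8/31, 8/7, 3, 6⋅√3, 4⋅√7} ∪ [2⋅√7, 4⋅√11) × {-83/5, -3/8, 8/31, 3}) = ([2⋅√7, 4⋅√11] × {-83/5, -3/8, 8/31, 3}) ∪ ({-10/3, -7/68, 5/34, 6/5, 8} × {-83/5, -3/8, 8/31, 8/7, 3, 6⋅√3, 4⋅√7})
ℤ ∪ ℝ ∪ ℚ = ℝ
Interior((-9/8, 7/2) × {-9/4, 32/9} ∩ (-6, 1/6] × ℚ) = ∅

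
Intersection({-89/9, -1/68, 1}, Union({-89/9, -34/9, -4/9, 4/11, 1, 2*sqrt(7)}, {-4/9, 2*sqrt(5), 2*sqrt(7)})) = {-89/9, 1}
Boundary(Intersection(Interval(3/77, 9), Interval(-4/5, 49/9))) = {3/77, 49/9}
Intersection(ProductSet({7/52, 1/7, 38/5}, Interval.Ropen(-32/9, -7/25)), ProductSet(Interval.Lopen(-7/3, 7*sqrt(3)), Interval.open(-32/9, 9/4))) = ProductSet({7/52, 1/7, 38/5}, Interval.open(-32/9, -7/25))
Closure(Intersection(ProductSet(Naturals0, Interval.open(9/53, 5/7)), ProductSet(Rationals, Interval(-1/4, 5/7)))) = ProductSet(Naturals0, Interval(9/53, 5/7))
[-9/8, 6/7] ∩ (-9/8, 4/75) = (-9/8, 4/75)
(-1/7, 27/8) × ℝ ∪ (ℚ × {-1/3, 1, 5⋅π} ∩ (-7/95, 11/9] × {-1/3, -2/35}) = (-1/7, 27/8) × ℝ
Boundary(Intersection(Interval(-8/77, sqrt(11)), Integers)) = Range(0, 4, 1)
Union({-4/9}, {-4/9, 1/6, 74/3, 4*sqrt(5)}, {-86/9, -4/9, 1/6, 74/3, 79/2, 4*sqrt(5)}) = {-86/9, -4/9, 1/6, 74/3, 79/2, 4*sqrt(5)}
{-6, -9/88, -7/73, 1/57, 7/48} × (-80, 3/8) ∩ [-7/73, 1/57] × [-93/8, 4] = {-7/73, 1/57} × [-93/8, 3/8)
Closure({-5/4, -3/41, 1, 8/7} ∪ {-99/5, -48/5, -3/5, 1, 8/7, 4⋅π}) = {-99/5, -48/5, -5/4, -3/5, -3/41, 1, 8/7, 4⋅π}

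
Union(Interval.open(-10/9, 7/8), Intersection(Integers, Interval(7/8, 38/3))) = Union(Interval.open(-10/9, 7/8), Range(1, 13, 1))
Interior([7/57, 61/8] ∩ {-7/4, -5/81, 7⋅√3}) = ∅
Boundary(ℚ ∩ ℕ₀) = ℕ₀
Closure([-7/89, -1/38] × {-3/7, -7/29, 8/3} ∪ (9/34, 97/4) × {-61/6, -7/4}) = ([9/34, 97/4] × {-61/6, -7/4}) ∪ ([-7/89, -1/38] × {-3/7, -7/29, 8/3})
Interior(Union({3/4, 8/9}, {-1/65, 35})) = EmptySet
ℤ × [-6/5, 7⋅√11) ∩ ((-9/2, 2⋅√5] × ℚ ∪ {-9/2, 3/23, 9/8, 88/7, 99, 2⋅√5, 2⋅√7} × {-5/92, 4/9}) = ({99} × {-5/92, 4/9}) ∪ ({-4, -3, …, 4} × (ℚ ∩ [-6/5, 7⋅√11)))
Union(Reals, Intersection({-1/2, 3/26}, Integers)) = Reals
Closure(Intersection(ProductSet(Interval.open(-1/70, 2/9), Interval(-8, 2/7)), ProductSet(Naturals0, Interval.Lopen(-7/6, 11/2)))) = ProductSet(Range(0, 1, 1), Interval(-7/6, 2/7))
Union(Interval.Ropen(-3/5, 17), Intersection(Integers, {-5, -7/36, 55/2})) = Union({-5}, Interval.Ropen(-3/5, 17))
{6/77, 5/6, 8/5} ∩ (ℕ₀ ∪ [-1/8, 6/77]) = {6/77}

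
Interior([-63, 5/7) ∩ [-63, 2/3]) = (-63, 2/3)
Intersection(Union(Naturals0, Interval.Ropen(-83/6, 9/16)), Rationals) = Union(Intersection(Interval.Ropen(-83/6, 9/16), Rationals), Naturals0)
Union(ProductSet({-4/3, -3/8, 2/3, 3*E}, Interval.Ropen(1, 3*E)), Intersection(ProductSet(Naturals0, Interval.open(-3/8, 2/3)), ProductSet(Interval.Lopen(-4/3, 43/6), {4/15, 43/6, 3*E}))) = Union(ProductSet({-4/3, -3/8, 2/3, 3*E}, Interval.Ropen(1, 3*E)), ProductSet(Range(0, 8, 1), {4/15}))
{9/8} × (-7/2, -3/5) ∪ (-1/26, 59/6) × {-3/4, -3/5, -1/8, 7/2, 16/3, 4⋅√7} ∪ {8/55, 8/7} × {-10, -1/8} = ({8/55, 8/7} × {-10, -1/8}) ∪ ({9/8} × (-7/2, -3/5)) ∪ ((-1/26, 59/6) × {-3/4, -3/5, -1/8, 7/2, 16/3, 4⋅√7})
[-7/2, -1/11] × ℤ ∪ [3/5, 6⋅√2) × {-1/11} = ([-7/2, -1/11] × ℤ) ∪ ([3/5, 6⋅√2) × {-1/11})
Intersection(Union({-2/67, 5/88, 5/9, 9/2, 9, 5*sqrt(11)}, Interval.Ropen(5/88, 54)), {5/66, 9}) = {5/66, 9}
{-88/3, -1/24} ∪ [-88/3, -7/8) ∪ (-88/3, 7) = [-88/3, 7)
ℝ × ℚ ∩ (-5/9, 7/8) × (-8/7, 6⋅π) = (-5/9, 7/8) × (ℚ ∩ (-8/7, 6⋅π))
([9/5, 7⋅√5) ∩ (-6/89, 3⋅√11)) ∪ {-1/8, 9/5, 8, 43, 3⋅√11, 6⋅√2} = {-1/8, 43} ∪ [9/5, 3⋅√11]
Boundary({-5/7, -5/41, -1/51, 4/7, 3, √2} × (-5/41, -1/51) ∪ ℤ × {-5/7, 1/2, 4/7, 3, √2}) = (ℤ × {-5/7, 1/2, 4/7, 3, √2}) ∪ ({-5/7, -5/41, -1/51, 4/7, 3, √2} × [-5/41, -1/51])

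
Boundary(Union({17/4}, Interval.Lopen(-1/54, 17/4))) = {-1/54, 17/4}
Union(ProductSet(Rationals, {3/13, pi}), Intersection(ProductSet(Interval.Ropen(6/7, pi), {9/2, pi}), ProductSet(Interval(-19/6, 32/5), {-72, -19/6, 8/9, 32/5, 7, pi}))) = Union(ProductSet(Interval.Ropen(6/7, pi), {pi}), ProductSet(Rationals, {3/13, pi}))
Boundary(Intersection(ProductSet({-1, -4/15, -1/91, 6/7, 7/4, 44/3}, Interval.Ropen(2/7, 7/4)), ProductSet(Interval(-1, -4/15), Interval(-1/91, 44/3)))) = ProductSet({-1, -4/15}, Interval(2/7, 7/4))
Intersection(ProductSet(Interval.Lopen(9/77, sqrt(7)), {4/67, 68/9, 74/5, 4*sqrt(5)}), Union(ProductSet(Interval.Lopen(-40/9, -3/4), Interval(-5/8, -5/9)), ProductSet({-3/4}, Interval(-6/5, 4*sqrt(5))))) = EmptySet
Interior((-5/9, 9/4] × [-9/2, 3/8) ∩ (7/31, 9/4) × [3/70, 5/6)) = (7/31, 9/4) × (3/70, 3/8)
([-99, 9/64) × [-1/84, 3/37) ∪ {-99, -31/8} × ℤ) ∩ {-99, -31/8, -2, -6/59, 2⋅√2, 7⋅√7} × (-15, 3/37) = ({-99, -31/8} × {-14, -13, …, 0}) ∪ ({-99, -31/8, -2, -6/59} × [-1/84, 3/37))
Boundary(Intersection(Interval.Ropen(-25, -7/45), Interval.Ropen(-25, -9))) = {-25, -9}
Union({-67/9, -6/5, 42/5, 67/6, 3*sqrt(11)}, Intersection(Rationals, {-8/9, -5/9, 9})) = {-67/9, -6/5, -8/9, -5/9, 42/5, 9, 67/6, 3*sqrt(11)}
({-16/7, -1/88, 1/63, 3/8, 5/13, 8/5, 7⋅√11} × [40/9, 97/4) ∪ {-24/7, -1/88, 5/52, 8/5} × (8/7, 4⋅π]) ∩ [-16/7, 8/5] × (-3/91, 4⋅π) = ({-1/88, 5/52, 8/5} × (8/7, 4⋅π)) ∪ ({-16/7, -1/88, 1/63, 3/8, 5/13, 8/5} × [40/9, 4⋅π))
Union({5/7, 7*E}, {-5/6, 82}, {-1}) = {-1, -5/6, 5/7, 82, 7*E}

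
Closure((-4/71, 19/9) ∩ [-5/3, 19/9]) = [-4/71, 19/9]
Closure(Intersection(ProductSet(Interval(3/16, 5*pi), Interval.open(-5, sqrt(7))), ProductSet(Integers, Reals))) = ProductSet(Range(1, 16, 1), Interval(-5, sqrt(7)))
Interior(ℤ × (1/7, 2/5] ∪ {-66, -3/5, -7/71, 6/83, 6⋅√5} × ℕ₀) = ∅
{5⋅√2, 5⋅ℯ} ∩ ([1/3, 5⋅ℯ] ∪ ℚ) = {5⋅√2, 5⋅ℯ}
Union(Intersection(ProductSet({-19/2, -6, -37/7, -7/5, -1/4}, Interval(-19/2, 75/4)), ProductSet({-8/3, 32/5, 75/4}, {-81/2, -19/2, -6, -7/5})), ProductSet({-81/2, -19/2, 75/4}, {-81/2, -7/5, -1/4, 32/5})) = ProductSet({-81/2, -19/2, 75/4}, {-81/2, -7/5, -1/4, 32/5})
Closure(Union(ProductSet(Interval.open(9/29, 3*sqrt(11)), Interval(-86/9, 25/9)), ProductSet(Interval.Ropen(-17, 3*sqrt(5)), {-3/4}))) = Union(ProductSet(Interval.Ropen(-17, 3*sqrt(5)), {-3/4}), ProductSet(Interval(9/29, 3*sqrt(11)), Interval(-86/9, 25/9)))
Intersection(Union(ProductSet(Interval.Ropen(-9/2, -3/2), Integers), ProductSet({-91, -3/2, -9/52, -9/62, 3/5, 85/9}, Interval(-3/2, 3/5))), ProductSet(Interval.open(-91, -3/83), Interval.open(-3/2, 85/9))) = Union(ProductSet({-3/2, -9/52, -9/62}, Interval.Lopen(-3/2, 3/5)), ProductSet(Interval.Ropen(-9/2, -3/2), Range(-1, 10, 1)))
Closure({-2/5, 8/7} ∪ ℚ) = ℝ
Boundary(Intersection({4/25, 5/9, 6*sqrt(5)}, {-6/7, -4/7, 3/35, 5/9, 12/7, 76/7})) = {5/9}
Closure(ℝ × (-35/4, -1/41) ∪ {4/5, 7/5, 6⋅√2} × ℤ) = (ℝ × [-35/4, -1/41]) ∪ ({4/5, 7/5, 6⋅√2} × ℤ)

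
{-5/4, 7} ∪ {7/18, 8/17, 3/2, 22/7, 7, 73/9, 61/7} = {-5/4, 7/18, 8/17, 3/2, 22/7, 7, 73/9, 61/7}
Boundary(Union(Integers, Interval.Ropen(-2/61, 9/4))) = Union(Complement(Integers, Interval.open(-2/61, 9/4)), {-2/61, 9/4})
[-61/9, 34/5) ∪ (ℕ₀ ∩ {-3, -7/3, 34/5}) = [-61/9, 34/5)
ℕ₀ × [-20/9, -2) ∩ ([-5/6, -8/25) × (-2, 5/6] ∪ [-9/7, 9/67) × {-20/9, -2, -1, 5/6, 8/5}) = {0} × {-20/9}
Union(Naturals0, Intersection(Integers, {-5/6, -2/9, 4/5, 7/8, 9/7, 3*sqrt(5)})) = Naturals0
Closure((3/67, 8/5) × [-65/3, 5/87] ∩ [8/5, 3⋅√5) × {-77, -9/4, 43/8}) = ∅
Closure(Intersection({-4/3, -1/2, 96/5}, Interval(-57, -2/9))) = {-4/3, -1/2}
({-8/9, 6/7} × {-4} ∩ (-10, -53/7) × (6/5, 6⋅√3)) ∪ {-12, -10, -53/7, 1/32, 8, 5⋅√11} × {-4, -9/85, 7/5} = {-12, -10, -53/7, 1/32, 8, 5⋅√11} × {-4, -9/85, 7/5}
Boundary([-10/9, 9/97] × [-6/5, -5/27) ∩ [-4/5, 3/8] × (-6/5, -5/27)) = ({-4/5, 9/97} × [-6/5, -5/27]) ∪ ([-4/5, 9/97] × {-6/5, -5/27})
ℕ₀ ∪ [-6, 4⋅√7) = [-6, 4⋅√7) ∪ ℕ₀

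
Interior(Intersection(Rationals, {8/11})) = EmptySet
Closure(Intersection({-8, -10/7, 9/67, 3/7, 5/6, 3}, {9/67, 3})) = {9/67, 3}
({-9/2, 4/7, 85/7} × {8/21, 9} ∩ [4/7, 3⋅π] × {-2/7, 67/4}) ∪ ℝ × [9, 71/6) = ℝ × [9, 71/6)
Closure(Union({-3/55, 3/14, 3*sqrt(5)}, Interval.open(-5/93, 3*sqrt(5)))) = Union({-3/55}, Interval(-5/93, 3*sqrt(5)))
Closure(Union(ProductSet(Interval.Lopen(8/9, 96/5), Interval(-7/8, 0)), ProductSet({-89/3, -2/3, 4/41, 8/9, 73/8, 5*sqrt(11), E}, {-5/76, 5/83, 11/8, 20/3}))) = Union(ProductSet({-89/3, -2/3, 4/41, 8/9, 73/8, 5*sqrt(11), E}, {-5/76, 5/83, 11/8, 20/3}), ProductSet(Interval(8/9, 96/5), Interval(-7/8, 0)))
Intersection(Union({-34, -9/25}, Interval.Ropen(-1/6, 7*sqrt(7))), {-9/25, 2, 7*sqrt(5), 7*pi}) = {-9/25, 2, 7*sqrt(5)}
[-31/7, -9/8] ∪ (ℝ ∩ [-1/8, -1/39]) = [-31/7, -9/8] ∪ [-1/8, -1/39]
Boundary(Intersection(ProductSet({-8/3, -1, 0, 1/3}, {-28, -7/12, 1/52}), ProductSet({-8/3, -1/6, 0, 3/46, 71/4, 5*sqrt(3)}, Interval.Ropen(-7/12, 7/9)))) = ProductSet({-8/3, 0}, {-7/12, 1/52})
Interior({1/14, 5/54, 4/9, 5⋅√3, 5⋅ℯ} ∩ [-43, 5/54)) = ∅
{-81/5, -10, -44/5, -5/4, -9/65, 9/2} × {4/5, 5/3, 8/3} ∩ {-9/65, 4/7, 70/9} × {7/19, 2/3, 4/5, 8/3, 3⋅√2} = {-9/65} × {4/5, 8/3}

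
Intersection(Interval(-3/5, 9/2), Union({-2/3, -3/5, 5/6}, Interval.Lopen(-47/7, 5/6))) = Interval(-3/5, 5/6)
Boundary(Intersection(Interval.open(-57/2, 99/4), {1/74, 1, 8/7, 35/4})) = {1/74, 1, 8/7, 35/4}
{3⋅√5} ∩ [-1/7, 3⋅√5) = ∅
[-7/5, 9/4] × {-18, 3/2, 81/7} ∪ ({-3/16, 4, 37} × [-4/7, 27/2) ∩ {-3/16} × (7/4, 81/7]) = ({-3/16} × (7/4, 81/7]) ∪ ([-7/5, 9/4] × {-18, 3/2, 81/7})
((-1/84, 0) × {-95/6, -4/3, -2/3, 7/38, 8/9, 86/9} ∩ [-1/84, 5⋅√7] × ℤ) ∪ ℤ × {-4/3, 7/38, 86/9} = ℤ × {-4/3, 7/38, 86/9}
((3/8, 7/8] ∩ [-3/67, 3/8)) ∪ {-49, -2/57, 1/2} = {-49, -2/57, 1/2}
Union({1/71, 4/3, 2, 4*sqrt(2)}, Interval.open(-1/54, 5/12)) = Union({4/3, 2, 4*sqrt(2)}, Interval.open(-1/54, 5/12))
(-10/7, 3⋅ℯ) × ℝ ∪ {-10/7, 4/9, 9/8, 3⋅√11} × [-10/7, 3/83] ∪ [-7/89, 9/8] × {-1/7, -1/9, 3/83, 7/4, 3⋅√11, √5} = ((-10/7, 3⋅ℯ) × ℝ) ∪ ({-10/7, 4/9, 9/8, 3⋅√11} × [-10/7, 3/83])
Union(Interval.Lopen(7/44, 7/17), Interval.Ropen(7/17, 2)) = Interval.open(7/44, 2)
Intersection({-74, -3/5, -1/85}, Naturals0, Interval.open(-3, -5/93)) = EmptySet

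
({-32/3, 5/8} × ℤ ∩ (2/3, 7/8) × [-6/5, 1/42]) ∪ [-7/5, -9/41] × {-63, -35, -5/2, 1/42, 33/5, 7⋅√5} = [-7/5, -9/41] × {-63, -35, -5/2, 1/42, 33/5, 7⋅√5}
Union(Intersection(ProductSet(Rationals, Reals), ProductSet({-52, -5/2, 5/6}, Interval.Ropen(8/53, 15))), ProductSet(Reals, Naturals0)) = Union(ProductSet({-52, -5/2, 5/6}, Interval.Ropen(8/53, 15)), ProductSet(Reals, Naturals0))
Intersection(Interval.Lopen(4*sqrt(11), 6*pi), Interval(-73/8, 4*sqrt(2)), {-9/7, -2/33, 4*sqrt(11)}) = EmptySet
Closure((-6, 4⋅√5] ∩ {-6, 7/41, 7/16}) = {7/41, 7/16}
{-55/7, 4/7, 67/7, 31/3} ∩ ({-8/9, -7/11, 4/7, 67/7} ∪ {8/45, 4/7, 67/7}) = {4/7, 67/7}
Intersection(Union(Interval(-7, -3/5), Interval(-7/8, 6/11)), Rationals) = Intersection(Interval(-7, 6/11), Rationals)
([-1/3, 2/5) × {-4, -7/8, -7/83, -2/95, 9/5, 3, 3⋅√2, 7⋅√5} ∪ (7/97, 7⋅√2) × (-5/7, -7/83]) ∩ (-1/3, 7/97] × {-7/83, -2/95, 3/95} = (-1/3, 7/97] × {-7/83, -2/95}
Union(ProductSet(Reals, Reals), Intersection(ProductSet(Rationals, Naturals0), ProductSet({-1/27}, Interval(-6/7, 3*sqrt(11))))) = ProductSet(Reals, Reals)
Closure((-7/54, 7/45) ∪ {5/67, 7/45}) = [-7/54, 7/45]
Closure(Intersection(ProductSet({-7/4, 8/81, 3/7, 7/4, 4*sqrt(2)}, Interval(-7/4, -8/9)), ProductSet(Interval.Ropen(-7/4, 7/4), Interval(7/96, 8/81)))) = EmptySet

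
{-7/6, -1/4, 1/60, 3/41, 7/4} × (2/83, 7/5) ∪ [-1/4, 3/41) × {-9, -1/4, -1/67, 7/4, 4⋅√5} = ({-7/6, -1/4, 1/60, 3/41, 7/4} × (2/83, 7/5)) ∪ ([-1/4, 3/41) × {-9, -1/4, -1/67, 7/4, 4⋅√5})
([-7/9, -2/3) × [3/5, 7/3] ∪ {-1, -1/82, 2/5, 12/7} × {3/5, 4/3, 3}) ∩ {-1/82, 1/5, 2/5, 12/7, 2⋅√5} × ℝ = {-1/82, 2/5, 12/7} × {3/5, 4/3, 3}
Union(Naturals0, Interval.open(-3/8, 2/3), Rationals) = Union(Interval(-3/8, 2/3), Rationals)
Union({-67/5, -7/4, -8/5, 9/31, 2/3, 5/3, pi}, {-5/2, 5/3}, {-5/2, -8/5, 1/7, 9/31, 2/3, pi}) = {-67/5, -5/2, -7/4, -8/5, 1/7, 9/31, 2/3, 5/3, pi}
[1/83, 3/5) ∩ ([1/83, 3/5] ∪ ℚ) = [1/83, 3/5) ∪ (ℚ ∩ [1/83, 3/5))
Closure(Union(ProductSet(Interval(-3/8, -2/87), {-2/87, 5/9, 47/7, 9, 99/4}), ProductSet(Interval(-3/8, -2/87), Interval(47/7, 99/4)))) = ProductSet(Interval(-3/8, -2/87), Union({-2/87, 5/9}, Interval(47/7, 99/4)))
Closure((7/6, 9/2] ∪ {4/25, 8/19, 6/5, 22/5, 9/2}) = {4/25, 8/19} ∪ [7/6, 9/2]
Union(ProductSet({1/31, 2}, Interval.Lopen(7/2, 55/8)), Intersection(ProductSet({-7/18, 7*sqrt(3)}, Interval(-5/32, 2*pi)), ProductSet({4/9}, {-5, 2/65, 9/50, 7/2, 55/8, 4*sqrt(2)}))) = ProductSet({1/31, 2}, Interval.Lopen(7/2, 55/8))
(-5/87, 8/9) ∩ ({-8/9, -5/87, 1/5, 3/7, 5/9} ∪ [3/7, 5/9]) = {1/5} ∪ [3/7, 5/9]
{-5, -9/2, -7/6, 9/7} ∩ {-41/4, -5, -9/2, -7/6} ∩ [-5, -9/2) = {-5}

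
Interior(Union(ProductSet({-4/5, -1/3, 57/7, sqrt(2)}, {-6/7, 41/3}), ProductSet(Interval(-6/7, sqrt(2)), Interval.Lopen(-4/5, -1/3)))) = ProductSet(Interval.open(-6/7, sqrt(2)), Interval.open(-4/5, -1/3))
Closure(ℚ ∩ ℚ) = ℝ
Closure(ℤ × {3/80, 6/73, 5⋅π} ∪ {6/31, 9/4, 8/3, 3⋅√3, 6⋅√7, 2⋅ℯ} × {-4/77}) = (ℤ × {3/80, 6/73, 5⋅π}) ∪ ({6/31, 9/4, 8/3, 3⋅√3, 6⋅√7, 2⋅ℯ} × {-4/77})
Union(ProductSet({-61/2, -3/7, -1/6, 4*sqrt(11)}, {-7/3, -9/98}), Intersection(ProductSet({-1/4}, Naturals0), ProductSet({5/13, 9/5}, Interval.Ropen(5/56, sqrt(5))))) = ProductSet({-61/2, -3/7, -1/6, 4*sqrt(11)}, {-7/3, -9/98})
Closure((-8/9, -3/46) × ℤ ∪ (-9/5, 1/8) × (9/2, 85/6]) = ((-8/9, -3/46) × ℤ) ∪ ({-9/5, 1/8} × [9/2, 85/6]) ∪ ([-9/5, 1/8] × {9/2, 85/6}) ∪ ((-9/5, 1/8) × (9/2, 85/6]) ∪ ([-8/9, -3/46] × (ℤ \ (9/2, 85/6)))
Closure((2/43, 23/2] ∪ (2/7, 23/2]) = [2/43, 23/2]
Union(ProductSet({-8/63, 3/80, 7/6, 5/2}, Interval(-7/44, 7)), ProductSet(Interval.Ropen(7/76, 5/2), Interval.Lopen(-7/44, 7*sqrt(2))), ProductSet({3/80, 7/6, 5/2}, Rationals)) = Union(ProductSet({3/80, 7/6, 5/2}, Rationals), ProductSet({-8/63, 3/80, 7/6, 5/2}, Interval(-7/44, 7)), ProductSet(Interval.Ropen(7/76, 5/2), Interval.Lopen(-7/44, 7*sqrt(2))))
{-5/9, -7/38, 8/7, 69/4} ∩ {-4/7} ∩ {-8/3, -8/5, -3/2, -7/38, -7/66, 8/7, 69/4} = ∅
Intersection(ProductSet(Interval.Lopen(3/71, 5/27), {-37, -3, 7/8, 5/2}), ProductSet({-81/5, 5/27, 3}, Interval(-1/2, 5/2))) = ProductSet({5/27}, {7/8, 5/2})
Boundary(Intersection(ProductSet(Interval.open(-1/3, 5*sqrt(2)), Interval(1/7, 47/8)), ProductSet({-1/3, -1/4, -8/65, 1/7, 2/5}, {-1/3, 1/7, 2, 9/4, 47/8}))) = ProductSet({-1/4, -8/65, 1/7, 2/5}, {1/7, 2, 9/4, 47/8})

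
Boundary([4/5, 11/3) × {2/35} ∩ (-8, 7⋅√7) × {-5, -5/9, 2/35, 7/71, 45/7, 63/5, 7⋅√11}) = [4/5, 11/3] × {2/35}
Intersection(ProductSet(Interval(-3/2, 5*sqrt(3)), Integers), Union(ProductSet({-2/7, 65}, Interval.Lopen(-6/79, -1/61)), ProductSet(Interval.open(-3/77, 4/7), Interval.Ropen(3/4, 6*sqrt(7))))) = ProductSet(Interval.open(-3/77, 4/7), Range(1, 16, 1))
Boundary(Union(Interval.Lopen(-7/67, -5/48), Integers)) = Union(Complement(Integers, Interval.open(-7/67, -5/48)), {-7/67, -5/48})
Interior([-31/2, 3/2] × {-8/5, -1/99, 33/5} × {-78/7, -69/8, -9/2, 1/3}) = ∅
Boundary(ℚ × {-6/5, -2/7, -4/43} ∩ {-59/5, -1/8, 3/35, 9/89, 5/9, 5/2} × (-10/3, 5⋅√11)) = {-59/5, -1/8, 3/35, 9/89, 5/9, 5/2} × {-6/5, -2/7, -4/43}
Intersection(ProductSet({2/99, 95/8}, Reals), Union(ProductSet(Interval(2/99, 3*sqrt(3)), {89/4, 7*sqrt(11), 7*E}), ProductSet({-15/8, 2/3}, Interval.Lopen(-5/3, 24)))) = ProductSet({2/99}, {89/4, 7*sqrt(11), 7*E})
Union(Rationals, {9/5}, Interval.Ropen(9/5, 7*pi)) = Union(Interval.Ropen(9/5, 7*pi), Rationals)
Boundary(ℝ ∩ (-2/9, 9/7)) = {-2/9, 9/7}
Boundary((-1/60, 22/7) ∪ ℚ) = (-∞, -1/60] ∪ [22/7, ∞)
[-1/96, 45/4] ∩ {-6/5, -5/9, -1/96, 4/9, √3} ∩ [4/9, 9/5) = {4/9, √3}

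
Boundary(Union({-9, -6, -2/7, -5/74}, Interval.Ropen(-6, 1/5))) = {-9, -6, 1/5}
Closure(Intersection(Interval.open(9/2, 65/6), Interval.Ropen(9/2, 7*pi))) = Interval(9/2, 65/6)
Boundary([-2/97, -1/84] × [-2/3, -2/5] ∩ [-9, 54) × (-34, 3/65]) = ({-2/97, -1/84} × [-2/3, -2/5]) ∪ ([-2/97, -1/84] × {-2/3, -2/5})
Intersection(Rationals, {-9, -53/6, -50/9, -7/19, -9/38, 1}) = {-9, -53/6, -50/9, -7/19, -9/38, 1}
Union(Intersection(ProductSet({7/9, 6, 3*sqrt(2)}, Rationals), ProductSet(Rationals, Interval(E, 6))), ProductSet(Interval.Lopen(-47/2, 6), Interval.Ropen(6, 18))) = Union(ProductSet({7/9, 6}, Intersection(Interval(E, 6), Rationals)), ProductSet(Interval.Lopen(-47/2, 6), Interval.Ropen(6, 18)))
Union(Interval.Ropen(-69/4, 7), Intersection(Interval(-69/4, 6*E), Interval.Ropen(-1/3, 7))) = Interval.Ropen(-69/4, 7)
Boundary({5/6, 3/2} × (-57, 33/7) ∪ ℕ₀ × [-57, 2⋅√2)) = ({5/6, 3/2} × [-57, 33/7]) ∪ (ℕ₀ × [-57, 2⋅√2])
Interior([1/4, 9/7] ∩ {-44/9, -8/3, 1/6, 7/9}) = ∅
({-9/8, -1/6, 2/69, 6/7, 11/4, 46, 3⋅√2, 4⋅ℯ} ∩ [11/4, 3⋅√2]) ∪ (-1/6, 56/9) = (-1/6, 56/9)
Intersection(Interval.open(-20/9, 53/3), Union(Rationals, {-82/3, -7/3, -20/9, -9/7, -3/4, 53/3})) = Intersection(Interval.open(-20/9, 53/3), Rationals)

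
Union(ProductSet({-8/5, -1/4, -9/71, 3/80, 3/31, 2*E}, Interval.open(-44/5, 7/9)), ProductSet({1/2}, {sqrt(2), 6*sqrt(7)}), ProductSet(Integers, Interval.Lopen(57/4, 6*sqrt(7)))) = Union(ProductSet({1/2}, {sqrt(2), 6*sqrt(7)}), ProductSet({-8/5, -1/4, -9/71, 3/80, 3/31, 2*E}, Interval.open(-44/5, 7/9)), ProductSet(Integers, Interval.Lopen(57/4, 6*sqrt(7))))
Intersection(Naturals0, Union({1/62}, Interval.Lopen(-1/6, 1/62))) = Range(0, 1, 1)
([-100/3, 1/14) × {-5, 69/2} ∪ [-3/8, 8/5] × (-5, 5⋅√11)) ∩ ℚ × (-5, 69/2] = ((ℚ ∩ [-100/3, 1/14)) × {69/2}) ∪ ((ℚ ∩ [-3/8, 8/5]) × (-5, 5⋅√11))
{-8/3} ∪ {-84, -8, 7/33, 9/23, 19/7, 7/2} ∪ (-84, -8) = [-84, -8] ∪ {-8/3, 7/33, 9/23, 19/7, 7/2}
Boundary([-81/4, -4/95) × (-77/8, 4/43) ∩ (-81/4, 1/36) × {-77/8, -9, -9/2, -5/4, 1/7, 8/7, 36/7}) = [-81/4, -4/95] × {-9, -9/2, -5/4}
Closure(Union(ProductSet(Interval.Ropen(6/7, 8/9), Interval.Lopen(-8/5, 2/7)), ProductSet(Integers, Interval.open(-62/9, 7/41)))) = Union(ProductSet(Complement(Integers, Interval.open(6/7, 8/9)), Interval(-62/9, 7/41)), ProductSet({6/7, 8/9}, Interval(-8/5, 2/7)), ProductSet(Integers, Interval.Ropen(-62/9, 7/41)), ProductSet(Interval(6/7, 8/9), {-8/5, 2/7}), ProductSet(Interval.Ropen(6/7, 8/9), Interval.Lopen(-8/5, 2/7)))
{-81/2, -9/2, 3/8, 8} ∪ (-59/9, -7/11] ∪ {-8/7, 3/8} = {-81/2, 3/8, 8} ∪ (-59/9, -7/11]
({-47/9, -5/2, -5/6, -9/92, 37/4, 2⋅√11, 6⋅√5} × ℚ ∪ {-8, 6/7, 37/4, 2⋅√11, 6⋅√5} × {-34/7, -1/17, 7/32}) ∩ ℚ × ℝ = ({-47/9, -5/2, -5/6, -9/92, 37/4} × ℚ) ∪ ({-8, 6/7, 37/4} × {-34/7, -1/17, 7/32})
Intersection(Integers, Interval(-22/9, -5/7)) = Range(-2, 0, 1)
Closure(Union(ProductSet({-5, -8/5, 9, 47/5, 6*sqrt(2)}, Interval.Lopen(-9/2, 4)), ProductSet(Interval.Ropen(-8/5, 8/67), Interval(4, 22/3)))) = Union(ProductSet({-5, -8/5, 9, 47/5, 6*sqrt(2)}, Interval(-9/2, 4)), ProductSet(Interval(-8/5, 8/67), Interval(4, 22/3)))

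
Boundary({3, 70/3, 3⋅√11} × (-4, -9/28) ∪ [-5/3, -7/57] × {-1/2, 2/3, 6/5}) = ([-5/3, -7/57] × {-1/2, 2/3, 6/5}) ∪ ({3, 70/3, 3⋅√11} × [-4, -9/28])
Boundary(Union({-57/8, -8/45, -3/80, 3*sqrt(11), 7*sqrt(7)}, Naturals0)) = Union({-57/8, -8/45, -3/80, 3*sqrt(11), 7*sqrt(7)}, Naturals0)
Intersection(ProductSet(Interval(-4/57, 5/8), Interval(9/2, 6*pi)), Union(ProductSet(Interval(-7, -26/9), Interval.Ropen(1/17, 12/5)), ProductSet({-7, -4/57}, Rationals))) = ProductSet({-4/57}, Intersection(Interval(9/2, 6*pi), Rationals))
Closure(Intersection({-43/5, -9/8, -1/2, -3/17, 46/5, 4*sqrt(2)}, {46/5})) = {46/5}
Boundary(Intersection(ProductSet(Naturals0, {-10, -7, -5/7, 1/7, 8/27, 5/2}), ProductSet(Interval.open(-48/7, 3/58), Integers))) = ProductSet(Range(0, 1, 1), {-10, -7})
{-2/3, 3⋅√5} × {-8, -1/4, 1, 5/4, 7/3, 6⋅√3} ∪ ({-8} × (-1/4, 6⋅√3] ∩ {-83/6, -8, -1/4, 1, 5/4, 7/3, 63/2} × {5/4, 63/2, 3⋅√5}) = ({-8} × {5/4, 3⋅√5}) ∪ ({-2/3, 3⋅√5} × {-8, -1/4, 1, 5/4, 7/3, 6⋅√3})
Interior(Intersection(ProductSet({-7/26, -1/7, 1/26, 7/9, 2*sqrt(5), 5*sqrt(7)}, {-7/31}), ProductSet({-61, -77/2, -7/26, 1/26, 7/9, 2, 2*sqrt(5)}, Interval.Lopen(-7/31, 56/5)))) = EmptySet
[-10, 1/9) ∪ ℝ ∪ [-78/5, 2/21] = (-∞, ∞)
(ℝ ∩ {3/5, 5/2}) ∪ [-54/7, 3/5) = [-54/7, 3/5] ∪ {5/2}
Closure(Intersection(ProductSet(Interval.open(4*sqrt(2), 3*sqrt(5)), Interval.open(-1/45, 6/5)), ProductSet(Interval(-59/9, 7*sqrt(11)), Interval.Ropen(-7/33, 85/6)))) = Union(ProductSet({4*sqrt(2), 3*sqrt(5)}, Interval(-1/45, 6/5)), ProductSet(Interval(4*sqrt(2), 3*sqrt(5)), {-1/45, 6/5}), ProductSet(Interval.open(4*sqrt(2), 3*sqrt(5)), Interval.open(-1/45, 6/5)))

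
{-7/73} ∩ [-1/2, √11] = {-7/73}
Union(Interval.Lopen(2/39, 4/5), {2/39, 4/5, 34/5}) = Union({34/5}, Interval(2/39, 4/5))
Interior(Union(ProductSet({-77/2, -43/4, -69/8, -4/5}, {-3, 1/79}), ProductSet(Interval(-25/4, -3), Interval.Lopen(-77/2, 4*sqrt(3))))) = ProductSet(Interval.open(-25/4, -3), Interval.open(-77/2, 4*sqrt(3)))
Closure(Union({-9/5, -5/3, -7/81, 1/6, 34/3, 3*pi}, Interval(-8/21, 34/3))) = Union({-9/5, -5/3}, Interval(-8/21, 34/3))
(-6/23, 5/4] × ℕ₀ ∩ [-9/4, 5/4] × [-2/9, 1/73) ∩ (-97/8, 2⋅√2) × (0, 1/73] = ∅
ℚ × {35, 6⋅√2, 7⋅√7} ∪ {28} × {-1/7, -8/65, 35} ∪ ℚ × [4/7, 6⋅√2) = ({28} × {-1/7, -8/65, 35}) ∪ (ℚ × ([4/7, 6⋅√2] ∪ {35, 7⋅√7}))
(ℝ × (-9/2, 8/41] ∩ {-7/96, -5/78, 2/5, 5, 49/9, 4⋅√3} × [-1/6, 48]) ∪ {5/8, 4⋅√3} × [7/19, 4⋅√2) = ({5/8, 4⋅√3} × [7/19, 4⋅√2)) ∪ ({-7/96, -5/78, 2/5, 5, 49/9, 4⋅√3} × [-1/6, 8/41])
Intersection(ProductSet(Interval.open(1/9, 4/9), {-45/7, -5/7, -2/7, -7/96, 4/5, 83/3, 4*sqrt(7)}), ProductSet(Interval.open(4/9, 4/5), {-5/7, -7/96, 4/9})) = EmptySet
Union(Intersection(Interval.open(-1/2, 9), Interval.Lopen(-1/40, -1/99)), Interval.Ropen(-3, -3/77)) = Union(Interval.Ropen(-3, -3/77), Interval.Lopen(-1/40, -1/99))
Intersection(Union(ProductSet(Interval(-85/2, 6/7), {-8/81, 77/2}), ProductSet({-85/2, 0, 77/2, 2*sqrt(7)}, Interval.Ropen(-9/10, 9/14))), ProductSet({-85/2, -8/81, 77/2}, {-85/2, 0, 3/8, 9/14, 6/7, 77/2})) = Union(ProductSet({-85/2, -8/81}, {77/2}), ProductSet({-85/2, 77/2}, {0, 3/8}))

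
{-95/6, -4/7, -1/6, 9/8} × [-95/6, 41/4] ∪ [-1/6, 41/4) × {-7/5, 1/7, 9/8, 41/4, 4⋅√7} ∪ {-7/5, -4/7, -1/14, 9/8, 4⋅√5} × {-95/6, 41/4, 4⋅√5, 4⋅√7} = ({-95/6, -4/7, -1/6, 9/8} × [-95/6, 41/4]) ∪ ([-1/6, 41/4) × {-7/5, 1/7, 9/8, 41/4, 4⋅√7}) ∪ ({-7/5, -4/7, -1/14, 9/8, 4⋅√5} × {-95/6, 41/4, 4⋅√5, 4⋅√7})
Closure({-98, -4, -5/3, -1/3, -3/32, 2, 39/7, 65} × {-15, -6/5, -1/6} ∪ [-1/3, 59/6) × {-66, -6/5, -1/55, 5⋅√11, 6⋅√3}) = ({-98, -4, -5/3, -1/3, -3/32, 2, 39/7, 65} × {-15, -6/5, -1/6}) ∪ ([-1/3, 59/6] × {-66, -6/5, -1/55, 5⋅√11, 6⋅√3})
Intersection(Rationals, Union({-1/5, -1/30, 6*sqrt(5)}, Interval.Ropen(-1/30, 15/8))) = Union({-1/5}, Intersection(Interval.Ropen(-1/30, 15/8), Rationals))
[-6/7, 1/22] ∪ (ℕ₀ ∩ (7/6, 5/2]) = [-6/7, 1/22] ∪ {2}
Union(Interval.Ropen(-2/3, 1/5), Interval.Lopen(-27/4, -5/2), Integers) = Union(Integers, Interval.Lopen(-27/4, -5/2), Interval.Ropen(-2/3, 1/5))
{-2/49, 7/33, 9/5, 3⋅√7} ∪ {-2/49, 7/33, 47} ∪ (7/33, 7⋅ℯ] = {-2/49, 47} ∪ [7/33, 7⋅ℯ]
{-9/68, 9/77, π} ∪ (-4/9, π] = (-4/9, π]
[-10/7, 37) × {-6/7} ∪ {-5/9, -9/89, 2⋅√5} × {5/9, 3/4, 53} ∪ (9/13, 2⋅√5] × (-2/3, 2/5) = ([-10/7, 37) × {-6/7}) ∪ ({-5/9, -9/89, 2⋅√5} × {5/9, 3/4, 53}) ∪ ((9/13, 2⋅√5] × (-2/3, 2/5))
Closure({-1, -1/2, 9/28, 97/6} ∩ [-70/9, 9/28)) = {-1, -1/2}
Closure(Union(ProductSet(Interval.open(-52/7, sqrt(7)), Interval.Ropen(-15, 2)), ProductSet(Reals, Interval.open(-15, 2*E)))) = ProductSet(Reals, Interval(-15, 2*E))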